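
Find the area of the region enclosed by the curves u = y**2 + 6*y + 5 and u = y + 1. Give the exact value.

Both boundary curves give u as a function of y, so integrate with respect to y. Setting them equal: y**2 + 5*y + 4 = 0, i.e. (y + 1)*(y + 4) = 0, so they meet at y = -4, -1.
For y in [-4, -1], u = y**2 + 6*y + 5 is on the left; area = ∫[-4,-1] (-(y**2 + 5*y + 4)) dy = 9/2.

9/2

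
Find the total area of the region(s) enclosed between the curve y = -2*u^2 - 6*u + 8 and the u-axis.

The curve meets the u-axis where -2*u^2 - 6*u + 8 = 0, i.e. -2*(u - 1)*(u + 4) = 0, at u = -4, 1.
On [-4, 1] the curve lies above the axis; ∫[-4,1] (-2*u^2 - 6*u + 8) du = 125/3, giving area 125/3.

125/3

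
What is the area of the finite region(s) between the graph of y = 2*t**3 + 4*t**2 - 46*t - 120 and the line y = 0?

The curve meets the t-axis where 2*t**3 + 4*t**2 - 46*t - 120 = 0, i.e. 2*(t - 5)*(t + 3)*(t + 4) = 0, at t = -4, -3, 5.
On [-4, -3] the curve lies above the axis; ∫[-4,-3] (2*t**3 + 4*t**2 - 46*t - 120) dt = 17/6, giving area 17/6.
On [-3, 5] the curve lies below the axis; ∫[-3,5] (2*t**3 + 4*t**2 - 46*t - 120) dt = -2560/3, giving area 2560/3.
Total area = 17/6 + 2560/3 = 5137/6.

5137/6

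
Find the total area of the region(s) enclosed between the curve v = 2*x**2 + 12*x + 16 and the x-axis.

8/3

The curve meets the x-axis where 2*x**2 + 12*x + 16 = 0, i.e. 2*(x + 2)*(x + 4) = 0, at x = -4, -2.
On [-4, -2] the curve lies below the axis; ∫[-4,-2] (2*x**2 + 12*x + 16) dx = -8/3, giving area 8/3.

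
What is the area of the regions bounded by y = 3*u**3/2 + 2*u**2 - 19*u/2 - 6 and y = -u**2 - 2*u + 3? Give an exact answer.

Set the curves equal: 3*u**3/2 + 2*u**2 - 19*u/2 - 6 = -u**2 - 2*u + 3, so 3*u**3/2 + 3*u**2 - 15*u/2 - 9 = 0, which factors as 3*(u - 2)*(u + 1)*(u + 3)/2 = 0. The curves meet at u = -3, -1, 2.
On [-3, -1], y = 3*u**3/2 + 2*u**2 - 19*u/2 - 6 is on top; that piece has area ∫[-3,-1] (3*u**3/2 + 3*u**2 - 15*u/2 - 9) du = 8.
On [-1, 2], y = -u**2 - 2*u + 3 is on top; that piece has area ∫[-1,2] (-(3*u**3/2 + 3*u**2 - 15*u/2 - 9)) du = 189/8.
Total enclosed area = 8 + 189/8 = 253/8.

253/8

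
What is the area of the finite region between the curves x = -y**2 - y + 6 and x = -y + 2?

32/3

Both boundary curves give x as a function of y, so integrate with respect to y. Setting them equal: -y**2 + 4 = 0, i.e. -(y - 2)*(y + 2) = 0, so they meet at y = -2, 2.
For y in [-2, 2], x = -y**2 - y + 6 is on the right; area = ∫[-2,2] (-y**2 + 4) dy = 32/3.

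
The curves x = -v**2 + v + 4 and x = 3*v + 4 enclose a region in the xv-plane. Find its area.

4/3

Both boundary curves give x as a function of v, so integrate with respect to v. Setting them equal: -v**2 - 2*v = 0, i.e. -v*(v + 2) = 0, so they meet at v = -2, 0.
For v in [-2, 0], x = -v**2 + v + 4 is on the right; area = ∫[-2,0] (-v**2 - 2*v) dv = 4/3.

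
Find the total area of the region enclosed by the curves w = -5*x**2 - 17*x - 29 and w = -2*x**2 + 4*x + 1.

Set the curves equal: -5*x**2 - 17*x - 29 = -2*x**2 + 4*x + 1, so -3*x**2 - 21*x - 30 = 0, which factors as -3*(x + 2)*(x + 5) = 0. The curves meet at x = -5, -2.
On [-5, -2], w = -5*x**2 - 17*x - 29 is on top; that piece has area ∫[-5,-2] (-3*x**2 - 21*x - 30) dx = 27/2.

27/2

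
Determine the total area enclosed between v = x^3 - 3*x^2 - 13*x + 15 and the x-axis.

The curve meets the x-axis where x^3 - 3*x^2 - 13*x + 15 = 0, i.e. (x - 5)*(x - 1)*(x + 3) = 0, at x = -3, 1, 5.
On [-3, 1] the curve lies above the axis; ∫[-3,1] (x^3 - 3*x^2 - 13*x + 15) dx = 64, giving area 64.
On [1, 5] the curve lies below the axis; ∫[1,5] (x^3 - 3*x^2 - 13*x + 15) dx = -64, giving area 64.
Total area = 64 + 64 = 128.

128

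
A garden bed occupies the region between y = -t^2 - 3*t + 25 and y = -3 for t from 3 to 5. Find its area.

The difference (-t^2 - 3*t + 25) - (-3) = -t^2 - 3*t + 28 changes sign at t = 4 inside [3, 5], so split the integral there.
∫[3,4] (-t^2 - 3*t + 28) dt = 31/6.
∫[4,5] (-t^2 - 3*t + 28) dt = -35/6; the area of that piece is 35/6.
Total area = 31/6 + 35/6 = 11.

11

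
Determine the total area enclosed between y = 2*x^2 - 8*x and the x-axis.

The curve meets the x-axis where 2*x^2 - 8*x = 0, i.e. 2*x*(x - 4) = 0, at x = 0, 4.
On [0, 4] the curve lies below the axis; ∫[0,4] (2*x^2 - 8*x) dx = -64/3, giving area 64/3.

64/3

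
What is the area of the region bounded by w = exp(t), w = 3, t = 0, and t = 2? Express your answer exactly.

-11 + 6*log(3) + exp(2)

The difference (exp(t)) - (3) = exp(t) - 3 changes sign at t = log(3) inside [0, 2], so split the integral there.
∫[0,log(3)] (exp(t) - 3) dt = 2 - log(27); the area of that piece is -2 + log(27).
∫[log(3),2] (exp(t) - 3) dt = -9 + 3*log(3) + exp(2).
Total area = (-2 + log(27)) + (-9 + 3*log(3) + exp(2)) = -11 + 6*log(3) + exp(2).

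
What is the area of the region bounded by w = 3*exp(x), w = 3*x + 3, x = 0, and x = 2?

-15 + 3*exp(2)

On [0, 2], (3*exp(x)) - (3*x + 3) = -3*x + 3*exp(x) - 3 is ≥ 0 throughout, so the area is a single integral of |-3*x + 3*exp(x) - 3|.
∫[0,2] (-3*x + 3*exp(x) - 3) dx = -15 + 3*exp(2).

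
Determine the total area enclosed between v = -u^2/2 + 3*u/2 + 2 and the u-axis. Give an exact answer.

125/12

The curve meets the u-axis where -u^2/2 + 3*u/2 + 2 = 0, i.e. -(u - 4)*(u + 1)/2 = 0, at u = -1, 4.
On [-1, 4] the curve lies above the axis; ∫[-1,4] (-u^2/2 + 3*u/2 + 2) du = 125/12, giving area 125/12.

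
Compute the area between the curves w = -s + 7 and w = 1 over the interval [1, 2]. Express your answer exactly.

On [1, 2], (-s + 7) - (1) = -s + 6 is ≥ 0 throughout, so the area is a single integral of |-s + 6|.
∫[1,2] (-s + 6) ds = 9/2.

9/2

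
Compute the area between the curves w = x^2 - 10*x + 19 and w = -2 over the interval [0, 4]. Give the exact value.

86/3

The difference (x^2 - 10*x + 19) - (-2) = x^2 - 10*x + 21 changes sign at x = 3 inside [0, 4], so split the integral there.
∫[0,3] (x^2 - 10*x + 21) dx = 27.
∫[3,4] (x^2 - 10*x + 21) dx = -5/3; the area of that piece is 5/3.
Total area = 27 + 5/3 = 86/3.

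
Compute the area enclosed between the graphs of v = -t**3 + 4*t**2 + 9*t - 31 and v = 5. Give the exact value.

Set the curves equal: -t**3 + 4*t**2 + 9*t - 31 = 5, so -t**3 + 4*t**2 + 9*t - 36 = 0, which factors as -(t - 4)*(t - 3)*(t + 3) = 0. The curves meet at t = -3, 3, 4.
On [-3, 3], v = 5 is on top; that piece has area ∫[-3,3] (-(-t**3 + 4*t**2 + 9*t - 36)) dt = 144.
On [3, 4], v = -t**3 + 4*t**2 + 9*t - 31 is on top; that piece has area ∫[3,4] (-t**3 + 4*t**2 + 9*t - 36) dt = 13/12.
Total enclosed area = 144 + 13/12 = 1741/12.

1741/12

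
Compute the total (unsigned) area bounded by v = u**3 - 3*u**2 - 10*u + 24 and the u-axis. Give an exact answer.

The curve meets the u-axis where u**3 - 3*u**2 - 10*u + 24 = 0, i.e. (u - 4)*(u - 2)*(u + 3) = 0, at u = -3, 2, 4.
On [-3, 2] the curve lies above the axis; ∫[-3,2] (u**3 - 3*u**2 - 10*u + 24) du = 375/4, giving area 375/4.
On [2, 4] the curve lies below the axis; ∫[2,4] (u**3 - 3*u**2 - 10*u + 24) du = -8, giving area 8.
Total area = 375/4 + 8 = 407/4.

407/4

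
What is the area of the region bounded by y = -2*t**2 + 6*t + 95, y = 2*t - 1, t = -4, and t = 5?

On [-4, 5], (-2*t**2 + 6*t + 95) - (2*t - 1) = -2*t**2 + 4*t + 96 is ≥ 0 throughout, so the area is a single integral of |-2*t**2 + 4*t + 96|.
∫[-4,5] (-2*t**2 + 4*t + 96) dt = 756.

756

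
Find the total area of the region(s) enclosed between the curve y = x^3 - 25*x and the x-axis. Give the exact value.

625/2

The curve meets the x-axis where x^3 - 25*x = 0, i.e. x*(x - 5)*(x + 5) = 0, at x = -5, 0, 5.
On [-5, 0] the curve lies above the axis; ∫[-5,0] (x^3 - 25*x) dx = 625/4, giving area 625/4.
On [0, 5] the curve lies below the axis; ∫[0,5] (x^3 - 25*x) dx = -625/4, giving area 625/4.
Total area = 625/4 + 625/4 = 625/2.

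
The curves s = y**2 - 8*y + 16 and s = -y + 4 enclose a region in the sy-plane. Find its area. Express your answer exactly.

Both boundary curves give s as a function of y, so integrate with respect to y. Setting them equal: y**2 - 7*y + 12 = 0, i.e. (y - 4)*(y - 3) = 0, so they meet at y = 3, 4.
For y in [3, 4], s = y**2 - 8*y + 16 is on the left; area = ∫[3,4] (-(y**2 - 7*y + 12)) dy = 1/6.

1/6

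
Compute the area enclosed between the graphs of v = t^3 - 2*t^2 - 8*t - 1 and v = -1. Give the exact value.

148/3

Set the curves equal: t^3 - 2*t^2 - 8*t - 1 = -1, so t^3 - 2*t^2 - 8*t = 0, which factors as t*(t - 4)*(t + 2) = 0. The curves meet at t = -2, 0, 4.
On [-2, 0], v = t^3 - 2*t^2 - 8*t - 1 is on top; that piece has area ∫[-2,0] (t^3 - 2*t^2 - 8*t) dt = 20/3.
On [0, 4], v = -1 is on top; that piece has area ∫[0,4] (-(t^3 - 2*t^2 - 8*t)) dt = 128/3.
Total enclosed area = 20/3 + 128/3 = 148/3.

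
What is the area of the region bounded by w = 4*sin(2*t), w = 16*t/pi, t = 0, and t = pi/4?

2 - pi/2

On [0, pi/4], (4*sin(2*t)) - (16*t/pi) = -16*t/pi + 4*sin(2*t) is ≥ 0 throughout, so the area is a single integral of |-16*t/pi + 4*sin(2*t)|.
∫[0,pi/4] (-16*t/pi + 4*sin(2*t)) dt = 2 - pi/2.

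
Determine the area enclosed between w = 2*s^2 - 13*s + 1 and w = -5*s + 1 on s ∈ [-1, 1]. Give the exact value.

8

The difference (2*s^2 - 13*s + 1) - (-5*s + 1) = 2*s^2 - 8*s changes sign at s = 0 inside [-1, 1], so split the integral there.
∫[-1,0] (2*s^2 - 8*s) ds = 14/3.
∫[0,1] (2*s^2 - 8*s) ds = -10/3; the area of that piece is 10/3.
Total area = 14/3 + 10/3 = 8.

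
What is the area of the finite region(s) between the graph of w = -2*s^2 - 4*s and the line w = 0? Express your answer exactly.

The curve meets the s-axis where -2*s^2 - 4*s = 0, i.e. -2*s*(s + 2) = 0, at s = -2, 0.
On [-2, 0] the curve lies above the axis; ∫[-2,0] (-2*s^2 - 4*s) ds = 8/3, giving area 8/3.

8/3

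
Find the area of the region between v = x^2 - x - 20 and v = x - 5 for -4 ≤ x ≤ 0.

94/3

The difference (x^2 - x - 20) - (x - 5) = x^2 - 2*x - 15 changes sign at x = -3 inside [-4, 0], so split the integral there.
∫[-4,-3] (x^2 - 2*x - 15) dx = 13/3.
∫[-3,0] (x^2 - 2*x - 15) dx = -27; the area of that piece is 27.
Total area = 13/3 + 27 = 94/3.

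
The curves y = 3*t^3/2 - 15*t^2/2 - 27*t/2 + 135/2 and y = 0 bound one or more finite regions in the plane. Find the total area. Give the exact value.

Set the curves equal: 3*t^3/2 - 15*t^2/2 - 27*t/2 + 135/2 = 0, so 3*t^3/2 - 15*t^2/2 - 27*t/2 + 135/2 = 0, which factors as 3*(t - 5)*(t - 3)*(t + 3)/2 = 0. The curves meet at t = -3, 3, 5.
On [-3, 3], y = 3*t^3/2 - 15*t^2/2 - 27*t/2 + 135/2 is on top; that piece has area ∫[-3,3] (3*t^3/2 - 15*t^2/2 - 27*t/2 + 135/2) dt = 270.
On [3, 5], y = 0 is on top; that piece has area ∫[3,5] (-(3*t^3/2 - 15*t^2/2 - 27*t/2 + 135/2)) dt = 14.
Total enclosed area = 270 + 14 = 284.

284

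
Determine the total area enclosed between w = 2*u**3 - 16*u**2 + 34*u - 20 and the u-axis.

71/3

The curve meets the u-axis where 2*u**3 - 16*u**2 + 34*u - 20 = 0, i.e. 2*(u - 5)*(u - 2)*(u - 1) = 0, at u = 1, 2, 5.
On [1, 2] the curve lies above the axis; ∫[1,2] (2*u**3 - 16*u**2 + 34*u - 20) du = 7/6, giving area 7/6.
On [2, 5] the curve lies below the axis; ∫[2,5] (2*u**3 - 16*u**2 + 34*u - 20) du = -45/2, giving area 45/2.
Total area = 7/6 + 45/2 = 71/3.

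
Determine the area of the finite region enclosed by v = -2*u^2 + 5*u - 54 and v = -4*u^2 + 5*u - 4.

1000/3

Set the curves equal: -2*u^2 + 5*u - 54 = -4*u^2 + 5*u - 4, so 2*u^2 - 50 = 0, which factors as 2*(u - 5)*(u + 5) = 0. The curves meet at u = -5, 5.
On [-5, 5], v = -4*u^2 + 5*u - 4 is on top; that piece has area ∫[-5,5] (-(2*u^2 - 50)) du = 1000/3.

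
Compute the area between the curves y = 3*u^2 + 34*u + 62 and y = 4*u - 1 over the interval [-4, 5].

The difference (3*u^2 + 34*u + 62) - (4*u - 1) = 3*u^2 + 30*u + 63 changes sign at u = -3 inside [-4, 5], so split the integral there.
∫[-4,-3] (3*u^2 + 30*u + 63) du = -5; the area of that piece is 5.
∫[-3,5] (3*u^2 + 30*u + 63) du = 896.
Total area = 5 + 896 = 901.

901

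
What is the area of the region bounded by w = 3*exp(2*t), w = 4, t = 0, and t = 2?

-21/2 - 4*log(3) + 8*log(2) + 3*exp(4)/2

The difference (3*exp(2*t)) - (4) = 3*exp(2*t) - 4 changes sign at t = -log(3)/2 + log(2) inside [0, 2], so split the integral there.
∫[0,-log(3)/2 + log(2)] (3*exp(2*t) - 4) dt = log(9/16) + 1/2; the area of that piece is -1/2 + log(16/9).
∫[-log(3)/2 + log(2),2] (3*exp(2*t) - 4) dt = -10 - 2*log(3) + 4*log(2) + 3*exp(4)/2.
Total area = (-1/2 + log(16/9)) + (-10 - 2*log(3) + 4*log(2) + 3*exp(4)/2) = -21/2 - 4*log(3) + 8*log(2) + 3*exp(4)/2.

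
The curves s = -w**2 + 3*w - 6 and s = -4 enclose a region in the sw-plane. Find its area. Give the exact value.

1/6

Both boundary curves give s as a function of w, so integrate with respect to w. Setting them equal: -w**2 + 3*w - 2 = 0, i.e. -(w - 2)*(w - 1) = 0, so they meet at w = 1, 2.
For w in [1, 2], s = -w**2 + 3*w - 6 is on the right; area = ∫[1,2] (-w**2 + 3*w - 2) dw = 1/6.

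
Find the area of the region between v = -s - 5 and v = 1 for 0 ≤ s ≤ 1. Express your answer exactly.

On [0, 1], (-s - 5) - (1) = -s - 6 is ≤ 0 throughout, so the area is a single integral of |-s - 6|.
∫[0,1] (-s - 6) ds = -13/2; the area of that piece is 13/2.

13/2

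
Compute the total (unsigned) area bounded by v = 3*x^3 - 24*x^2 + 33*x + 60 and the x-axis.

443/2

The curve meets the x-axis where 3*x^3 - 24*x^2 + 33*x + 60 = 0, i.e. 3*(x - 5)*(x - 4)*(x + 1) = 0, at x = -1, 4, 5.
On [-1, 4] the curve lies above the axis; ∫[-1,4] (3*x^3 - 24*x^2 + 33*x + 60) dx = 875/4, giving area 875/4.
On [4, 5] the curve lies below the axis; ∫[4,5] (3*x^3 - 24*x^2 + 33*x + 60) dx = -11/4, giving area 11/4.
Total area = 875/4 + 11/4 = 443/2.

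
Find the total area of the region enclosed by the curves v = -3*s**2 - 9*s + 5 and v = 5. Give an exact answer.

Set the curves equal: -3*s**2 - 9*s + 5 = 5, so -3*s**2 - 9*s = 0, which factors as -3*s*(s + 3) = 0. The curves meet at s = -3, 0.
On [-3, 0], v = -3*s**2 - 9*s + 5 is on top; that piece has area ∫[-3,0] (-3*s**2 - 9*s) ds = 27/2.

27/2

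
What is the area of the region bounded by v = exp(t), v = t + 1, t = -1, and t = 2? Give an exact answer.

-9/2 - exp(-1) + exp(2)

On [-1, 2], (exp(t)) - (t + 1) = -t + exp(t) - 1 is ≥ 0 throughout, so the area is a single integral of |-t + exp(t) - 1|.
∫[-1,2] (-t + exp(t) - 1) dt = -9/2 - exp(-1) + exp(2).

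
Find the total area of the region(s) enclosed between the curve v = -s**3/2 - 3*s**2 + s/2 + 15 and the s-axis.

The curve meets the s-axis where -s**3/2 - 3*s**2 + s/2 + 15 = 0, i.e. -(s - 2)*(s + 3)*(s + 5)/2 = 0, at s = -5, -3, 2.
On [-5, -3] the curve lies below the axis; ∫[-5,-3] (-s**3/2 - 3*s**2 + s/2 + 15) ds = -4, giving area 4.
On [-3, 2] the curve lies above the axis; ∫[-3,2] (-s**3/2 - 3*s**2 + s/2 + 15) ds = 375/8, giving area 375/8.
Total area = 4 + 375/8 = 407/8.

407/8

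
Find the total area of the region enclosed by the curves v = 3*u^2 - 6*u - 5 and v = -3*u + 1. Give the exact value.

Set the curves equal: 3*u^2 - 6*u - 5 = -3*u + 1, so 3*u^2 - 3*u - 6 = 0, which factors as 3*(u - 2)*(u + 1) = 0. The curves meet at u = -1, 2.
On [-1, 2], v = -3*u + 1 is on top; that piece has area ∫[-1,2] (-(3*u^2 - 3*u - 6)) du = 27/2.

27/2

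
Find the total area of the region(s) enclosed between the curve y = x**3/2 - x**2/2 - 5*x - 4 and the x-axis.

The curve meets the x-axis where x**3/2 - x**2/2 - 5*x - 4 = 0, i.e. (x - 4)*(x + 1)*(x + 2)/2 = 0, at x = -2, -1, 4.
On [-2, -1] the curve lies above the axis; ∫[-2,-1] (x**3/2 - x**2/2 - 5*x - 4) dx = 11/24, giving area 11/24.
On [-1, 4] the curve lies below the axis; ∫[-1,4] (x**3/2 - x**2/2 - 5*x - 4) dx = -875/24, giving area 875/24.
Total area = 11/24 + 875/24 = 443/12.

443/12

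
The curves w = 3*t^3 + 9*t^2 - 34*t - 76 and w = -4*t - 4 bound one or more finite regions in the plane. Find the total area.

1221/4

Set the curves equal: 3*t^3 + 9*t^2 - 34*t - 76 = -4*t - 4, so 3*t^3 + 9*t^2 - 30*t - 72 = 0, which factors as 3*(t - 3)*(t + 2)*(t + 4) = 0. The curves meet at t = -4, -2, 3.
On [-4, -2], w = 3*t^3 + 9*t^2 - 34*t - 76 is on top; that piece has area ∫[-4,-2] (3*t^3 + 9*t^2 - 30*t - 72) dt = 24.
On [-2, 3], w = -4*t - 4 is on top; that piece has area ∫[-2,3] (-(3*t^3 + 9*t^2 - 30*t - 72)) dt = 1125/4.
Total enclosed area = 24 + 1125/4 = 1221/4.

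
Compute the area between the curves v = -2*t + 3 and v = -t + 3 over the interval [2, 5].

21/2

On [2, 5], (-2*t + 3) - (-t + 3) = -t is ≤ 0 throughout, so the area is a single integral of |-t|.
∫[2,5] (-t) dt = -21/2; the area of that piece is 21/2.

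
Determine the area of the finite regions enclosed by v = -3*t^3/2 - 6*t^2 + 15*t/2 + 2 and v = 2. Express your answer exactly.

Set the curves equal: -3*t^3/2 - 6*t^2 + 15*t/2 + 2 = 2, so -3*t^3/2 - 6*t^2 + 15*t/2 = 0, which factors as -3*t*(t - 1)*(t + 5)/2 = 0. The curves meet at t = -5, 0, 1.
On [-5, 0], v = 2 is on top; that piece has area ∫[-5,0] (-(-3*t^3/2 - 6*t^2 + 15*t/2)) dt = 875/8.
On [0, 1], v = -3*t^3/2 - 6*t^2 + 15*t/2 + 2 is on top; that piece has area ∫[0,1] (-3*t^3/2 - 6*t^2 + 15*t/2) dt = 11/8.
Total enclosed area = 875/8 + 11/8 = 443/4.

443/4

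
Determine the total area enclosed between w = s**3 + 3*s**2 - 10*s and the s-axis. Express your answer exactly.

407/4

The curve meets the s-axis where s**3 + 3*s**2 - 10*s = 0, i.e. s*(s - 2)*(s + 5) = 0, at s = -5, 0, 2.
On [-5, 0] the curve lies above the axis; ∫[-5,0] (s**3 + 3*s**2 - 10*s) ds = 375/4, giving area 375/4.
On [0, 2] the curve lies below the axis; ∫[0,2] (s**3 + 3*s**2 - 10*s) ds = -8, giving area 8.
Total area = 375/4 + 8 = 407/4.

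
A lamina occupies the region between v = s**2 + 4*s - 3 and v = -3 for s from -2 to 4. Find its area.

The difference (s**2 + 4*s - 3) - (-3) = s**2 + 4*s changes sign at s = 0 inside [-2, 4], so split the integral there.
∫[-2,0] (s**2 + 4*s) ds = -16/3; the area of that piece is 16/3.
∫[0,4] (s**2 + 4*s) ds = 160/3.
Total area = 16/3 + 160/3 = 176/3.

176/3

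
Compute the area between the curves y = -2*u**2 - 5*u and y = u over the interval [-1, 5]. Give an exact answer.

The difference (-2*u**2 - 5*u) - (u) = -2*u**2 - 6*u changes sign at u = 0 inside [-1, 5], so split the integral there.
∫[-1,0] (-2*u**2 - 6*u) du = 7/3.
∫[0,5] (-2*u**2 - 6*u) du = -475/3; the area of that piece is 475/3.
Total area = 7/3 + 475/3 = 482/3.

482/3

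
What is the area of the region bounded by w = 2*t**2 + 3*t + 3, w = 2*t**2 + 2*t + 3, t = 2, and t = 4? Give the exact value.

On [2, 4], (2*t**2 + 3*t + 3) - (2*t**2 + 2*t + 3) = t is ≥ 0 throughout, so the area is a single integral of |t|.
∫[2,4] (t) dt = 6.

6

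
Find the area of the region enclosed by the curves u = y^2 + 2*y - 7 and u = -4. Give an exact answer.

Both boundary curves give u as a function of y, so integrate with respect to y. Setting them equal: y^2 + 2*y - 3 = 0, i.e. (y - 1)*(y + 3) = 0, so they meet at y = -3, 1.
For y in [-3, 1], u = y^2 + 2*y - 7 is on the left; area = ∫[-3,1] (-(y^2 + 2*y - 3)) dy = 32/3.

32/3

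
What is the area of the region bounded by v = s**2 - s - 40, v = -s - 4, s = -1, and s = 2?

On [-1, 2], (s**2 - s - 40) - (-s - 4) = s**2 - 36 is ≤ 0 throughout, so the area is a single integral of |s**2 - 36|.
∫[-1,2] (s**2 - 36) ds = -105; the area of that piece is 105.

105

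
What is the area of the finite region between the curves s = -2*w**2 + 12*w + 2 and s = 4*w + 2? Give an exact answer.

Both boundary curves give s as a function of w, so integrate with respect to w. Setting them equal: -2*w**2 + 8*w = 0, i.e. -2*w*(w - 4) = 0, so they meet at w = 0, 4.
For w in [0, 4], s = -2*w**2 + 12*w + 2 is on the right; area = ∫[0,4] (-2*w**2 + 8*w) dw = 64/3.

64/3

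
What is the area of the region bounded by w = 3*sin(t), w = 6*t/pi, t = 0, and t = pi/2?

On [0, pi/2], (3*sin(t)) - (6*t/pi) = -6*t/pi + 3*sin(t) is ≥ 0 throughout, so the area is a single integral of |-6*t/pi + 3*sin(t)|.
∫[0,pi/2] (-6*t/pi + 3*sin(t)) dt = 3 - 3*pi/4.

3 - 3*pi/4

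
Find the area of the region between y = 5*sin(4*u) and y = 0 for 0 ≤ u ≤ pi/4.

On [0, pi/4], (5*sin(4*u)) - (0) = 5*sin(4*u) is ≥ 0 throughout, so the area is a single integral of |5*sin(4*u)|.
∫[0,pi/4] (5*sin(4*u)) du = 5/2.

5/2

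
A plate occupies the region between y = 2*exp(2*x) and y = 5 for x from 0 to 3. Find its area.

-19 - 11*log(2)/2 + log(10)/2 + 9*log(5)/2 + exp(6)

The difference (2*exp(2*x)) - (5) = 2*exp(2*x) - 5 changes sign at x = -log(2)/2 + log(5)/2 inside [0, 3], so split the integral there.
∫[0,-log(2)/2 + log(5)/2] (2*exp(2*x) - 5) dx = log(4*sqrt(10)/125) + 3/2; the area of that piece is -3/2 + log(25*sqrt(10)/8).
∫[-log(2)/2 + log(5)/2,3] (2*exp(2*x) - 5) dx = -35/2 - 5*log(2)/2 + 5*log(5)/2 + exp(6).
Total area = (-3/2 + log(25*sqrt(10)/8)) + (-35/2 - 5*log(2)/2 + 5*log(5)/2 + exp(6)) = -19 - 11*log(2)/2 + log(10)/2 + 9*log(5)/2 + exp(6).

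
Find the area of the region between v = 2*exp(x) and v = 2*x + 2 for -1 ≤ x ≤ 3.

-16 - 2*exp(-1) + 2*exp(3)

On [-1, 3], (2*exp(x)) - (2*x + 2) = -2*x + 2*exp(x) - 2 is ≥ 0 throughout, so the area is a single integral of |-2*x + 2*exp(x) - 2|.
∫[-1,3] (-2*x + 2*exp(x) - 2) dx = -16 - 2*exp(-1) + 2*exp(3).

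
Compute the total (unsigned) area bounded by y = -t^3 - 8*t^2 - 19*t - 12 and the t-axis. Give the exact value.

37/12

The curve meets the t-axis where -t^3 - 8*t^2 - 19*t - 12 = 0, i.e. -(t + 1)*(t + 3)*(t + 4) = 0, at t = -4, -3, -1.
On [-4, -3] the curve lies below the axis; ∫[-4,-3] (-t^3 - 8*t^2 - 19*t - 12) dt = -5/12, giving area 5/12.
On [-3, -1] the curve lies above the axis; ∫[-3,-1] (-t^3 - 8*t^2 - 19*t - 12) dt = 8/3, giving area 8/3.
Total area = 5/12 + 8/3 = 37/12.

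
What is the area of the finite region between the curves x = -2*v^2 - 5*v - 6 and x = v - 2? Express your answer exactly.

1/3

Both boundary curves give x as a function of v, so integrate with respect to v. Setting them equal: -2*v^2 - 6*v - 4 = 0, i.e. -2*(v + 1)*(v + 2) = 0, so they meet at v = -2, -1.
For v in [-2, -1], x = -2*v^2 - 5*v - 6 is on the right; area = ∫[-2,-1] (-2*v^2 - 6*v - 4) dv = 1/3.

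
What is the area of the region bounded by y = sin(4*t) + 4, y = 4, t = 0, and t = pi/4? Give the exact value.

On [0, pi/4], (sin(4*t) + 4) - (4) = sin(4*t) is ≥ 0 throughout, so the area is a single integral of |sin(4*t)|.
∫[0,pi/4] (sin(4*t)) dt = 1/2.

1/2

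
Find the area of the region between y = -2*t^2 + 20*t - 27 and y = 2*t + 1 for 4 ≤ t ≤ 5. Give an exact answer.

37/3

On [4, 5], (-2*t^2 + 20*t - 27) - (2*t + 1) = -2*t^2 + 18*t - 28 is ≥ 0 throughout, so the area is a single integral of |-2*t^2 + 18*t - 28|.
∫[4,5] (-2*t^2 + 18*t - 28) dt = 37/3.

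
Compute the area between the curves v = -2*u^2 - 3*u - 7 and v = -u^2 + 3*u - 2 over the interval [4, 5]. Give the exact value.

On [4, 5], (-2*u^2 - 3*u - 7) - (-u^2 + 3*u - 2) = -u^2 - 6*u - 5 is ≤ 0 throughout, so the area is a single integral of |-u^2 - 6*u - 5|.
∫[4,5] (-u^2 - 6*u - 5) du = -157/3; the area of that piece is 157/3.

157/3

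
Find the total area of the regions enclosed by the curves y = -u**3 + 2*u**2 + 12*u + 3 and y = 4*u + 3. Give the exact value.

148/3

Set the curves equal: -u**3 + 2*u**2 + 12*u + 3 = 4*u + 3, so -u**3 + 2*u**2 + 8*u = 0, which factors as -u*(u - 4)*(u + 2) = 0. The curves meet at u = -2, 0, 4.
On [-2, 0], y = 4*u + 3 is on top; that piece has area ∫[-2,0] (-(-u**3 + 2*u**2 + 8*u)) du = 20/3.
On [0, 4], y = -u**3 + 2*u**2 + 12*u + 3 is on top; that piece has area ∫[0,4] (-u**3 + 2*u**2 + 8*u) du = 128/3.
Total enclosed area = 20/3 + 128/3 = 148/3.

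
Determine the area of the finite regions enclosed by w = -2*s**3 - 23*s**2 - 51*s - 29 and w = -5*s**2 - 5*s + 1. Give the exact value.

Set the curves equal: -2*s**3 - 23*s**2 - 51*s - 29 = -5*s**2 - 5*s + 1, so -2*s**3 - 18*s**2 - 46*s - 30 = 0, which factors as -2*(s + 1)*(s + 3)*(s + 5) = 0. The curves meet at s = -5, -3, -1.
On [-5, -3], w = -5*s**2 - 5*s + 1 is on top; that piece has area ∫[-5,-3] (-(-2*s**3 - 18*s**2 - 46*s - 30)) ds = 8.
On [-3, -1], w = -2*s**3 - 23*s**2 - 51*s - 29 is on top; that piece has area ∫[-3,-1] (-2*s**3 - 18*s**2 - 46*s - 30) ds = 8.
Total enclosed area = 8 + 8 = 16.

16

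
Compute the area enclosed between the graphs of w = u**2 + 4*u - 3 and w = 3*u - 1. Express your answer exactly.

9/2

Set the curves equal: u**2 + 4*u - 3 = 3*u - 1, so u**2 + u - 2 = 0, which factors as (u - 1)*(u + 2) = 0. The curves meet at u = -2, 1.
On [-2, 1], w = 3*u - 1 is on top; that piece has area ∫[-2,1] (-(u**2 + u - 2)) du = 9/2.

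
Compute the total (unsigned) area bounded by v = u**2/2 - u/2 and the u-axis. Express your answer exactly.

1/12

The curve meets the u-axis where u**2/2 - u/2 = 0, i.e. u*(u - 1)/2 = 0, at u = 0, 1.
On [0, 1] the curve lies below the axis; ∫[0,1] (u**2/2 - u/2) du = -1/12, giving area 1/12.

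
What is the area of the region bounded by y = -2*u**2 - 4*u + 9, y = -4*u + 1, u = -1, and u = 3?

68/3

The difference (-2*u**2 - 4*u + 9) - (-4*u + 1) = -2*u**2 + 8 changes sign at u = 2 inside [-1, 3], so split the integral there.
∫[-1,2] (-2*u**2 + 8) du = 18.
∫[2,3] (-2*u**2 + 8) du = -14/3; the area of that piece is 14/3.
Total area = 18 + 14/3 = 68/3.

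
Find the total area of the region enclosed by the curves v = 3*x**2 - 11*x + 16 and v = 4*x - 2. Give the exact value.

1/2

Set the curves equal: 3*x**2 - 11*x + 16 = 4*x - 2, so 3*x**2 - 15*x + 18 = 0, which factors as 3*(x - 3)*(x - 2) = 0. The curves meet at x = 2, 3.
On [2, 3], v = 4*x - 2 is on top; that piece has area ∫[2,3] (-(3*x**2 - 15*x + 18)) dx = 1/2.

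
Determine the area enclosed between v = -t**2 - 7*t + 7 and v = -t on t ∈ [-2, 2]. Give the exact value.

94/3

The difference (-t**2 - 7*t + 7) - (-t) = -t**2 - 6*t + 7 changes sign at t = 1 inside [-2, 2], so split the integral there.
∫[-2,1] (-t**2 - 6*t + 7) dt = 27.
∫[1,2] (-t**2 - 6*t + 7) dt = -13/3; the area of that piece is 13/3.
Total area = 27 + 13/3 = 94/3.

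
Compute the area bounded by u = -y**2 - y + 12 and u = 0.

343/6

Both boundary curves give u as a function of y, so integrate with respect to y. Setting them equal: -y**2 - y + 12 = 0, i.e. -(y - 3)*(y + 4) = 0, so they meet at y = -4, 3.
For y in [-4, 3], u = -y**2 - y + 12 is on the right; area = ∫[-4,3] (-y**2 - y + 12) dy = 343/6.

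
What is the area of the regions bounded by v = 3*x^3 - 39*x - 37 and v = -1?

1221/4

Set the curves equal: 3*x^3 - 39*x - 37 = -1, so 3*x^3 - 39*x - 36 = 0, which factors as 3*(x - 4)*(x + 1)*(x + 3) = 0. The curves meet at x = -3, -1, 4.
On [-3, -1], v = 3*x^3 - 39*x - 37 is on top; that piece has area ∫[-3,-1] (3*x^3 - 39*x - 36) dx = 24.
On [-1, 4], v = -1 is on top; that piece has area ∫[-1,4] (-(3*x^3 - 39*x - 36)) dx = 1125/4.
Total enclosed area = 24 + 1125/4 = 1221/4.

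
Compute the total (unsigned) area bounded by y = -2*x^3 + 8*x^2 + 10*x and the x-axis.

443/3

The curve meets the x-axis where -2*x^3 + 8*x^2 + 10*x = 0, i.e. -2*x*(x - 5)*(x + 1) = 0, at x = -1, 0, 5.
On [-1, 0] the curve lies below the axis; ∫[-1,0] (-2*x^3 + 8*x^2 + 10*x) dx = -11/6, giving area 11/6.
On [0, 5] the curve lies above the axis; ∫[0,5] (-2*x^3 + 8*x^2 + 10*x) dx = 875/6, giving area 875/6.
Total area = 11/6 + 875/6 = 443/3.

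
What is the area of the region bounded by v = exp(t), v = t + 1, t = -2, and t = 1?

-3/2 - exp(-2) + exp(1)

On [-2, 1], (exp(t)) - (t + 1) = -t + exp(t) - 1 is ≥ 0 throughout, so the area is a single integral of |-t + exp(t) - 1|.
∫[-2,1] (-t + exp(t) - 1) dt = -3/2 - exp(-2) + exp(1).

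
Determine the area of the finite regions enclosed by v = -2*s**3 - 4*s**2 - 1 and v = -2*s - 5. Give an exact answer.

37/6

Set the curves equal: -2*s**3 - 4*s**2 - 1 = -2*s - 5, so -2*s**3 - 4*s**2 + 2*s + 4 = 0, which factors as -2*(s - 1)*(s + 1)*(s + 2) = 0. The curves meet at s = -2, -1, 1.
On [-2, -1], v = -2*s - 5 is on top; that piece has area ∫[-2,-1] (-(-2*s**3 - 4*s**2 + 2*s + 4)) ds = 5/6.
On [-1, 1], v = -2*s**3 - 4*s**2 - 1 is on top; that piece has area ∫[-1,1] (-2*s**3 - 4*s**2 + 2*s + 4) ds = 16/3.
Total enclosed area = 5/6 + 16/3 = 37/6.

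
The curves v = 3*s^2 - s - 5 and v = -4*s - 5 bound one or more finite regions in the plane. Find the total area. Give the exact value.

Set the curves equal: 3*s^2 - s - 5 = -4*s - 5, so 3*s^2 + 3*s = 0, which factors as 3*s*(s + 1) = 0. The curves meet at s = -1, 0.
On [-1, 0], v = -4*s - 5 is on top; that piece has area ∫[-1,0] (-(3*s^2 + 3*s)) ds = 1/2.

1/2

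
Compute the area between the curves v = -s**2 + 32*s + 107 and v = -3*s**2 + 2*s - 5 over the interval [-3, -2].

149/3

On [-3, -2], (-s**2 + 32*s + 107) - (-3*s**2 + 2*s - 5) = 2*s**2 + 30*s + 112 is ≥ 0 throughout, so the area is a single integral of |2*s**2 + 30*s + 112|.
∫[-3,-2] (2*s**2 + 30*s + 112) ds = 149/3.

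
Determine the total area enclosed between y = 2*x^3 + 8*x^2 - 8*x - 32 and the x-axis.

The curve meets the x-axis where 2*x^3 + 8*x^2 - 8*x - 32 = 0, i.e. 2*(x - 2)*(x + 2)*(x + 4) = 0, at x = -4, -2, 2.
On [-4, -2] the curve lies above the axis; ∫[-4,-2] (2*x^3 + 8*x^2 - 8*x - 32) dx = 40/3, giving area 40/3.
On [-2, 2] the curve lies below the axis; ∫[-2,2] (2*x^3 + 8*x^2 - 8*x - 32) dx = -256/3, giving area 256/3.
Total area = 40/3 + 256/3 = 296/3.

296/3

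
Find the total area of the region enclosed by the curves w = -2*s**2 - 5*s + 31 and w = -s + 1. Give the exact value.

512/3

Set the curves equal: -2*s**2 - 5*s + 31 = -s + 1, so -2*s**2 - 4*s + 30 = 0, which factors as -2*(s - 3)*(s + 5) = 0. The curves meet at s = -5, 3.
On [-5, 3], w = -2*s**2 - 5*s + 31 is on top; that piece has area ∫[-5,3] (-2*s**2 - 4*s + 30) ds = 512/3.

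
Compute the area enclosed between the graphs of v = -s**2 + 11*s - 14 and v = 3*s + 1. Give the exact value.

Set the curves equal: -s**2 + 11*s - 14 = 3*s + 1, so -s**2 + 8*s - 15 = 0, which factors as -(s - 5)*(s - 3) = 0. The curves meet at s = 3, 5.
On [3, 5], v = -s**2 + 11*s - 14 is on top; that piece has area ∫[3,5] (-s**2 + 8*s - 15) ds = 4/3.

4/3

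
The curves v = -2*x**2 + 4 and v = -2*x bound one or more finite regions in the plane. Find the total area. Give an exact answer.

Set the curves equal: -2*x**2 + 4 = -2*x, so -2*x**2 + 2*x + 4 = 0, which factors as -2*(x - 2)*(x + 1) = 0. The curves meet at x = -1, 2.
On [-1, 2], v = -2*x**2 + 4 is on top; that piece has area ∫[-1,2] (-2*x**2 + 2*x + 4) dx = 9.

9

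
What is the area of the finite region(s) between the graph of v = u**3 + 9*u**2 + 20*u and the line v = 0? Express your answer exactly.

131/4

The curve meets the u-axis where u**3 + 9*u**2 + 20*u = 0, i.e. u*(u + 4)*(u + 5) = 0, at u = -5, -4, 0.
On [-5, -4] the curve lies above the axis; ∫[-5,-4] (u**3 + 9*u**2 + 20*u) du = 3/4, giving area 3/4.
On [-4, 0] the curve lies below the axis; ∫[-4,0] (u**3 + 9*u**2 + 20*u) du = -32, giving area 32.
Total area = 3/4 + 32 = 131/4.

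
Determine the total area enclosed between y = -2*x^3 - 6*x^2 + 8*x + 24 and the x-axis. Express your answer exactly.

The curve meets the x-axis where -2*x^3 - 6*x^2 + 8*x + 24 = 0, i.e. -2*(x - 2)*(x + 2)*(x + 3) = 0, at x = -3, -2, 2.
On [-3, -2] the curve lies below the axis; ∫[-3,-2] (-2*x^3 - 6*x^2 + 8*x + 24) dx = -3/2, giving area 3/2.
On [-2, 2] the curve lies above the axis; ∫[-2,2] (-2*x^3 - 6*x^2 + 8*x + 24) dx = 64, giving area 64.
Total area = 3/2 + 64 = 131/2.

131/2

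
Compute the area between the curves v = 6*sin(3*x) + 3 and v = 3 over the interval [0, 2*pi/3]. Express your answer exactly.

The difference (6*sin(3*x) + 3) - (3) = 6*sin(3*x) changes sign at x = pi/3 inside [0, 2*pi/3], so split the integral there.
∫[0,pi/3] (6*sin(3*x)) dx = 4.
∫[pi/3,2*pi/3] (6*sin(3*x)) dx = -4; the area of that piece is 4.
Total area = 4 + 4 = 8.

8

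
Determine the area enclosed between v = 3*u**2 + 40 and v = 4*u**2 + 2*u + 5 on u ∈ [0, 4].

On [0, 4], (3*u**2 + 40) - (4*u**2 + 2*u + 5) = -u**2 - 2*u + 35 is ≥ 0 throughout, so the area is a single integral of |-u**2 - 2*u + 35|.
∫[0,4] (-u**2 - 2*u + 35) du = 308/3.

308/3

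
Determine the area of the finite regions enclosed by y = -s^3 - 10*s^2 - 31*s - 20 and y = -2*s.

71/6

Set the curves equal: -s^3 - 10*s^2 - 31*s - 20 = -2*s, so -s^3 - 10*s^2 - 29*s - 20 = 0, which factors as -(s + 1)*(s + 4)*(s + 5) = 0. The curves meet at s = -5, -4, -1.
On [-5, -4], y = -2*s is on top; that piece has area ∫[-5,-4] (-(-s^3 - 10*s^2 - 29*s - 20)) ds = 7/12.
On [-4, -1], y = -s^3 - 10*s^2 - 31*s - 20 is on top; that piece has area ∫[-4,-1] (-s^3 - 10*s^2 - 29*s - 20) ds = 45/4.
Total enclosed area = 7/12 + 45/4 = 71/6.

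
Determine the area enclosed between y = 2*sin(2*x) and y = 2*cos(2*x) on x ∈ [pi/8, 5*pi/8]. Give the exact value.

On [pi/8, 5*pi/8], (2*sin(2*x)) - (2*cos(2*x)) = 2*sin(2*x) - 2*cos(2*x) is ≥ 0 throughout, so the area is a single integral of |2*sin(2*x) - 2*cos(2*x)|.
∫[pi/8,5*pi/8] (2*sin(2*x) - 2*cos(2*x)) dx = 2*sqrt(2).

2*sqrt(2)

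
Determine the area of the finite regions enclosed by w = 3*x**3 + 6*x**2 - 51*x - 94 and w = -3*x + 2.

568

Set the curves equal: 3*x**3 + 6*x**2 - 51*x - 94 = -3*x + 2, so 3*x**3 + 6*x**2 - 48*x - 96 = 0, which factors as 3*(x - 4)*(x + 2)*(x + 4) = 0. The curves meet at x = -4, -2, 4.
On [-4, -2], w = 3*x**3 + 6*x**2 - 51*x - 94 is on top; that piece has area ∫[-4,-2] (3*x**3 + 6*x**2 - 48*x - 96) dx = 28.
On [-2, 4], w = -3*x + 2 is on top; that piece has area ∫[-2,4] (-(3*x**3 + 6*x**2 - 48*x - 96)) dx = 540.
Total enclosed area = 28 + 540 = 568.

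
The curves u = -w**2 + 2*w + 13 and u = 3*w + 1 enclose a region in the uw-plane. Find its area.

343/6

Both boundary curves give u as a function of w, so integrate with respect to w. Setting them equal: -w**2 - w + 12 = 0, i.e. -(w - 3)*(w + 4) = 0, so they meet at w = -4, 3.
For w in [-4, 3], u = -w**2 + 2*w + 13 is on the right; area = ∫[-4,3] (-w**2 - w + 12) dw = 343/6.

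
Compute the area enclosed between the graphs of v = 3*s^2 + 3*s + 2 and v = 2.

Set the curves equal: 3*s^2 + 3*s + 2 = 2, so 3*s^2 + 3*s = 0, which factors as 3*s*(s + 1) = 0. The curves meet at s = -1, 0.
On [-1, 0], v = 2 is on top; that piece has area ∫[-1,0] (-(3*s^2 + 3*s)) ds = 1/2.

1/2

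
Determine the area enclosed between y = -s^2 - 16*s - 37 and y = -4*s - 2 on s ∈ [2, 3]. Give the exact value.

214/3

On [2, 3], (-s^2 - 16*s - 37) - (-4*s - 2) = -s^2 - 12*s - 35 is ≤ 0 throughout, so the area is a single integral of |-s^2 - 12*s - 35|.
∫[2,3] (-s^2 - 12*s - 35) ds = -214/3; the area of that piece is 214/3.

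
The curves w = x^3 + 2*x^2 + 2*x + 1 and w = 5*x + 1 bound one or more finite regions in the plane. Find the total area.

71/6

Set the curves equal: x^3 + 2*x^2 + 2*x + 1 = 5*x + 1, so x^3 + 2*x^2 - 3*x = 0, which factors as x*(x - 1)*(x + 3) = 0. The curves meet at x = -3, 0, 1.
On [-3, 0], w = x^3 + 2*x^2 + 2*x + 1 is on top; that piece has area ∫[-3,0] (x^3 + 2*x^2 - 3*x) dx = 45/4.
On [0, 1], w = 5*x + 1 is on top; that piece has area ∫[0,1] (-(x^3 + 2*x^2 - 3*x)) dx = 7/12.
Total enclosed area = 45/4 + 7/12 = 71/6.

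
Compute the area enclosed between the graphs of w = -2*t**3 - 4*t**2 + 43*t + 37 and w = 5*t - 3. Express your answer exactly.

2521/6

Set the curves equal: -2*t**3 - 4*t**2 + 43*t + 37 = 5*t - 3, so -2*t**3 - 4*t**2 + 38*t + 40 = 0, which factors as -2*(t - 4)*(t + 1)*(t + 5) = 0. The curves meet at t = -5, -1, 4.
On [-5, -1], w = 5*t - 3 is on top; that piece has area ∫[-5,-1] (-(-2*t**3 - 4*t**2 + 38*t + 40)) dt = 448/3.
On [-1, 4], w = -2*t**3 - 4*t**2 + 43*t + 37 is on top; that piece has area ∫[-1,4] (-2*t**3 - 4*t**2 + 38*t + 40) dt = 1625/6.
Total enclosed area = 448/3 + 1625/6 = 2521/6.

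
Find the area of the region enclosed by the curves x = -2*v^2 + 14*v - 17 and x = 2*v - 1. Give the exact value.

8/3

Both boundary curves give x as a function of v, so integrate with respect to v. Setting them equal: -2*v^2 + 12*v - 16 = 0, i.e. -2*(v - 4)*(v - 2) = 0, so they meet at v = 2, 4.
For v in [2, 4], x = -2*v^2 + 14*v - 17 is on the right; area = ∫[2,4] (-2*v^2 + 12*v - 16) dv = 8/3.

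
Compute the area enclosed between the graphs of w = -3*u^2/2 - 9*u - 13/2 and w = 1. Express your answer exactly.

16

Set the curves equal: -3*u^2/2 - 9*u - 13/2 = 1, so -3*u^2/2 - 9*u - 15/2 = 0, which factors as -3*(u + 1)*(u + 5)/2 = 0. The curves meet at u = -5, -1.
On [-5, -1], w = -3*u^2/2 - 9*u - 13/2 is on top; that piece has area ∫[-5,-1] (-3*u^2/2 - 9*u - 15/2) du = 16.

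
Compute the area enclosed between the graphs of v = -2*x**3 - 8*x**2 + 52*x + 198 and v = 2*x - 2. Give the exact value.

4019/3

Set the curves equal: -2*x**3 - 8*x**2 + 52*x + 198 = 2*x - 2, so -2*x**3 - 8*x**2 + 50*x + 200 = 0, which factors as -2*(x - 5)*(x + 4)*(x + 5) = 0. The curves meet at x = -5, -4, 5.
On [-5, -4], v = 2*x - 2 is on top; that piece has area ∫[-5,-4] (-(-2*x**3 - 8*x**2 + 50*x + 200)) dx = 19/6.
On [-4, 5], v = -2*x**3 - 8*x**2 + 52*x + 198 is on top; that piece has area ∫[-4,5] (-2*x**3 - 8*x**2 + 50*x + 200) dx = 2673/2.
Total enclosed area = 19/6 + 2673/2 = 4019/3.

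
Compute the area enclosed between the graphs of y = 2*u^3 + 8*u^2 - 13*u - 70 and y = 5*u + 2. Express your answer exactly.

Set the curves equal: 2*u^3 + 8*u^2 - 13*u - 70 = 5*u + 2, so 2*u^3 + 8*u^2 - 18*u - 72 = 0, which factors as 2*(u - 3)*(u + 3)*(u + 4) = 0. The curves meet at u = -4, -3, 3.
On [-4, -3], y = 2*u^3 + 8*u^2 - 13*u - 70 is on top; that piece has area ∫[-4,-3] (2*u^3 + 8*u^2 - 18*u - 72) du = 13/6.
On [-3, 3], y = 5*u + 2 is on top; that piece has area ∫[-3,3] (-(2*u^3 + 8*u^2 - 18*u - 72)) du = 288.
Total enclosed area = 13/6 + 288 = 1741/6.

1741/6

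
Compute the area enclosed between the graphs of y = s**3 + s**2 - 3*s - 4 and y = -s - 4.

37/12

Set the curves equal: s**3 + s**2 - 3*s - 4 = -s - 4, so s**3 + s**2 - 2*s = 0, which factors as s*(s - 1)*(s + 2) = 0. The curves meet at s = -2, 0, 1.
On [-2, 0], y = s**3 + s**2 - 3*s - 4 is on top; that piece has area ∫[-2,0] (s**3 + s**2 - 2*s) ds = 8/3.
On [0, 1], y = -s - 4 is on top; that piece has area ∫[0,1] (-(s**3 + s**2 - 2*s)) ds = 5/12.
Total enclosed area = 8/3 + 5/12 = 37/12.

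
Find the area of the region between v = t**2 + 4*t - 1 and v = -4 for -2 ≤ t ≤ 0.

2

The difference (t**2 + 4*t - 1) - (-4) = t**2 + 4*t + 3 changes sign at t = -1 inside [-2, 0], so split the integral there.
∫[-2,-1] (t**2 + 4*t + 3) dt = -2/3; the area of that piece is 2/3.
∫[-1,0] (t**2 + 4*t + 3) dt = 4/3.
Total area = 2/3 + 4/3 = 2.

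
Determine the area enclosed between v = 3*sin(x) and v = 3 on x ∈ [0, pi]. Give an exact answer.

On [0, pi], (3*sin(x)) - (3) = 3*sin(x) - 3 is ≤ 0 throughout, so the area is a single integral of |3*sin(x) - 3|.
∫[0,pi] (3*sin(x) - 3) dx = 6 - 3*pi; the area of that piece is -6 + 3*pi.

-6 + 3*pi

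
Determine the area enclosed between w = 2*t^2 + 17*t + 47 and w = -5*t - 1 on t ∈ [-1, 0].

113/3

On [-1, 0], (2*t^2 + 17*t + 47) - (-5*t - 1) = 2*t^2 + 22*t + 48 is ≥ 0 throughout, so the area is a single integral of |2*t^2 + 22*t + 48|.
∫[-1,0] (2*t^2 + 22*t + 48) dt = 113/3.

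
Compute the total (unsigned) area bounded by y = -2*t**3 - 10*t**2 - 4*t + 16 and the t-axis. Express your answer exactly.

253/6

The curve meets the t-axis where -2*t**3 - 10*t**2 - 4*t + 16 = 0, i.e. -2*(t - 1)*(t + 2)*(t + 4) = 0, at t = -4, -2, 1.
On [-4, -2] the curve lies below the axis; ∫[-4,-2] (-2*t**3 - 10*t**2 - 4*t + 16) dt = -32/3, giving area 32/3.
On [-2, 1] the curve lies above the axis; ∫[-2,1] (-2*t**3 - 10*t**2 - 4*t + 16) dt = 63/2, giving area 63/2.
Total area = 32/3 + 63/2 = 253/6.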